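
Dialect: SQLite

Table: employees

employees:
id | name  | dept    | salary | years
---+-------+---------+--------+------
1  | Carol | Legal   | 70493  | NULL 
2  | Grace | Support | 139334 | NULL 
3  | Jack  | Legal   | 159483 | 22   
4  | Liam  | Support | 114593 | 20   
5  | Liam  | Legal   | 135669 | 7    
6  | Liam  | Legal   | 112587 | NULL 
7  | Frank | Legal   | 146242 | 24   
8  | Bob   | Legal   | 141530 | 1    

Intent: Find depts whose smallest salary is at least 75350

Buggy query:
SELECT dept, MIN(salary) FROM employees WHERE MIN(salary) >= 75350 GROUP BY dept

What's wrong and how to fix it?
Bug: MIN() in WHERE is a misuse of aggregate

Fix: Replace WHERE with HAVING after the GROUP BY

Corrected query:
SELECT dept, MIN(salary) FROM employees GROUP BY dept HAVING MIN(salary) >= 75350

Result:
dept    | MIN(salary)
--------+------------
Support | 114593     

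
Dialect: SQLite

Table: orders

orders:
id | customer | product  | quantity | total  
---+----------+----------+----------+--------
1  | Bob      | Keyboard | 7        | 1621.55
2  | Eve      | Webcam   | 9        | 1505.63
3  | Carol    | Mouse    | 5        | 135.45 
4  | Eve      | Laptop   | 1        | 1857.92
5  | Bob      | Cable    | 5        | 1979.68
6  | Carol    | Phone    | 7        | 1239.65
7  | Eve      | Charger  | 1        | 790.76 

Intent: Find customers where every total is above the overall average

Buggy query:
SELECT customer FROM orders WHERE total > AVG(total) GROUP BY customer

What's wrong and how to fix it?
Bug: WHERE evaluates per row before aggregation, so AVG() is unavailable

Fix: Compute the overall average in a scalar subquery and compare each group's MIN against it in HAVING

Corrected query:
SELECT customer FROM orders GROUP BY customer HAVING MIN(total) > (SELECT AVG(total) FROM orders)

Result:
customer
--------
Bob     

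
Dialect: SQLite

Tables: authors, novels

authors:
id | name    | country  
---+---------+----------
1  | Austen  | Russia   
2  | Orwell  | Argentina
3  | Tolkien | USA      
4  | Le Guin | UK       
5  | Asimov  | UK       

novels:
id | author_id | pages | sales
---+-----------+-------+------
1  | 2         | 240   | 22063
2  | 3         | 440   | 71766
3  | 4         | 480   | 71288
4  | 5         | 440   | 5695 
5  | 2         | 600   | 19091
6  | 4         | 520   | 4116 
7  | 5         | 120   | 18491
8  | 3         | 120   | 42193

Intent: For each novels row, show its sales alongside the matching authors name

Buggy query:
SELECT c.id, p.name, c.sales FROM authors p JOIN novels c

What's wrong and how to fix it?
Bug: Missing join condition: each novels row is matched to all authors rows instead of just its own

Fix: Add ON c.author_id = p.id to the JOIN

Corrected query:
SELECT c.id, p.name, c.sales FROM authors p JOIN novels c ON c.author_id = p.id

Result:
id | name    | sales
---+---------+------
1  | Orwell  | 22063
2  | Tolkien | 71766
3  | Le Guin | 71288
4  | Asimov  | 5695 
5  | Orwell  | 19091
6  | Le Guin | 4116 
7  | Asimov  | 18491
8  | Tolkien | 42193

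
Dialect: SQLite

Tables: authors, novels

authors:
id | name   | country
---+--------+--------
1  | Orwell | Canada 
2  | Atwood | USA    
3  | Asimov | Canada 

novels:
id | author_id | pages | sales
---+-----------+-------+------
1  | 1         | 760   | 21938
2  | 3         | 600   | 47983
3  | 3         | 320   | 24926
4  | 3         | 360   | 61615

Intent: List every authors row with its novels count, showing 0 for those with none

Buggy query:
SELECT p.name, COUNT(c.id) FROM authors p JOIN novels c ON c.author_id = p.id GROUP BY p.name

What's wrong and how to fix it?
Bug: An inner join excludes parents with zero children

Fix: Switch to LEFT JOIN to retain unmatched parent rows

Corrected query:
SELECT p.name, COUNT(c.id) FROM authors p LEFT JOIN novels c ON c.author_id = p.id GROUP BY p.name

Result:
name   | COUNT(c.id)
-------+------------
Asimov | 3          
Atwood | 0          
Orwell | 1          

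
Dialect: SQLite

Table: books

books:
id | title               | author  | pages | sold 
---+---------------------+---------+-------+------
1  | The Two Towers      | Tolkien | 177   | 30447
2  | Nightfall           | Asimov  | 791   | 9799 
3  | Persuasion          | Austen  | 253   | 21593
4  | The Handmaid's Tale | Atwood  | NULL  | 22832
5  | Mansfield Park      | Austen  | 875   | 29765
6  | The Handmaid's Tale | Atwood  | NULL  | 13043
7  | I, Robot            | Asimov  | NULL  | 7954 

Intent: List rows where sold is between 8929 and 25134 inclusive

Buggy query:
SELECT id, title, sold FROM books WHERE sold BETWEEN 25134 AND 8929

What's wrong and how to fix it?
Bug: BETWEEN expects the lower bound first; with 25134 AND 8929 the range is empty

Fix: Swap the bounds so the smaller value comes first

Corrected query:
SELECT id, title, sold FROM books WHERE sold BETWEEN 8929 AND 25134

Result:
id | title               | sold 
---+---------------------+------
2  | Nightfall           | 9799 
3  | Persuasion          | 21593
4  | The Handmaid's Tale | 22832
6  | The Handmaid's Tale | 13043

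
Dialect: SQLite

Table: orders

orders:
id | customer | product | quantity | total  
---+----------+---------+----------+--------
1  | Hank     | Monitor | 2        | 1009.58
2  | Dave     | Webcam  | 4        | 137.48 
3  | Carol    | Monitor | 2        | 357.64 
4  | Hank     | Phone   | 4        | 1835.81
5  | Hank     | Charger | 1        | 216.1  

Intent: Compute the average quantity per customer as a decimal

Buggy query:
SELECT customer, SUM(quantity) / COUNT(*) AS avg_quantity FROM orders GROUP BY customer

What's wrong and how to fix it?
Bug: SUM(quantity) and COUNT(*) are both integers; the division truncates the fractional part

Fix: Cast one side to REAL so the division keeps the fractional part

Corrected query:
SELECT customer, SUM(quantity) * 1.0 / COUNT(*) AS avg_quantity FROM orders GROUP BY customer

Result:
customer | avg_quantity
---------+-------------
Carol    | 2           
Dave     | 4           
Hank     | 2.333333    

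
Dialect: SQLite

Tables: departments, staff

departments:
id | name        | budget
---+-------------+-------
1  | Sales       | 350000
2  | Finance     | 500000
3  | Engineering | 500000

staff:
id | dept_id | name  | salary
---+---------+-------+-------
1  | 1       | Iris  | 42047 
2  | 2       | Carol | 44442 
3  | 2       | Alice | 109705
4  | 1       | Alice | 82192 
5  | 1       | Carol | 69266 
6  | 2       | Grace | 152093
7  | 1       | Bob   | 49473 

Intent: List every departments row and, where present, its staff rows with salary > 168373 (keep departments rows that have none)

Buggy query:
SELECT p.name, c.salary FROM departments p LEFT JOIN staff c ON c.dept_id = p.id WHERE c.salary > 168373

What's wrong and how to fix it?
Bug: Filtering c.salary in WHERE discards the NULL rows produced by LEFT JOIN, turning it into an inner join

Fix: Put 'c.salary > 168373' in the JOIN's ON clause instead of WHERE

Corrected query:
SELECT p.name, c.salary FROM departments p LEFT JOIN staff c ON c.dept_id = p.id AND c.salary > 168373

Result:
name        | salary
------------+-------
Sales       | NULL  
Finance     | NULL  
Engineering | NULL  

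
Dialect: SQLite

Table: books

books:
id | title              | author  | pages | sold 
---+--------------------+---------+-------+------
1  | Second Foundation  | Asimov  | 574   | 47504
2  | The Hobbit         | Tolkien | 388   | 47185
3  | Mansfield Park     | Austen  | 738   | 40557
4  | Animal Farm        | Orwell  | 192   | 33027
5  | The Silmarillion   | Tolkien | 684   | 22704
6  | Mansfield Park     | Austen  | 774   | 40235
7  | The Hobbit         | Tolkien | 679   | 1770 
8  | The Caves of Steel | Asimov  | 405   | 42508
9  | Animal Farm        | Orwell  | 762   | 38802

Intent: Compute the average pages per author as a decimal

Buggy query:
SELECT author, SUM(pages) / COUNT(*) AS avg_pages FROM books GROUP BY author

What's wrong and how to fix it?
Bug: SUM(pages) and COUNT(*) are both integers; the division truncates the fractional part

Fix: Cast one side to REAL so the division keeps the fractional part

Corrected query:
SELECT author, SUM(pages) * 1.0 / COUNT(*) AS avg_pages FROM books GROUP BY author

Result:
author  | avg_pages 
--------+-----------
Asimov  | 489.5     
Austen  | 756       
Orwell  | 477       
Tolkien | 583.666667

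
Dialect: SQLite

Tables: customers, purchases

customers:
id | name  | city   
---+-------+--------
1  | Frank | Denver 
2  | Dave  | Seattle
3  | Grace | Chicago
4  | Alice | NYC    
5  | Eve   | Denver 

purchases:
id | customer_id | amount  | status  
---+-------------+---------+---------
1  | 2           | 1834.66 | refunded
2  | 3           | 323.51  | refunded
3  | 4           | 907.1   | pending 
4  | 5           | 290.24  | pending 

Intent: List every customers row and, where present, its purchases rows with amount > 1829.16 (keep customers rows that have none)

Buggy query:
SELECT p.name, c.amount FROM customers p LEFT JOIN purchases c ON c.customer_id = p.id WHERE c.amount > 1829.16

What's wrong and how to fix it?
Bug: A WHERE condition on the right-hand table after LEFT JOIN drops unmatched parents

Fix: Move the right-table condition into the ON clause so unmatched parents are kept

Corrected query:
SELECT p.name, c.amount FROM customers p LEFT JOIN purchases c ON c.customer_id = p.id AND c.amount > 1829.16

Result:
name  | amount 
------+--------
Frank | NULL   
Dave  | 1834.66
Grace | NULL   
Alice | NULL   
Eve   | NULL   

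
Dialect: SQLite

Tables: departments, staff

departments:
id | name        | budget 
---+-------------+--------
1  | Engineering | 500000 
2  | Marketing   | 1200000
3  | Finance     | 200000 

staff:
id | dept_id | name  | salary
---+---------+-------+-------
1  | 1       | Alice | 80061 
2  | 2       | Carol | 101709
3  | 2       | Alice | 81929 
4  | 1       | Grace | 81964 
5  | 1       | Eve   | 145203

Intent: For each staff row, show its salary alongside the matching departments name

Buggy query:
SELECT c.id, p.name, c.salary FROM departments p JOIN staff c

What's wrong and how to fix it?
Bug: Missing join condition: each staff row is matched to all departments rows instead of just its own

Fix: Add ON c.dept_id = p.id to the JOIN

Corrected query:
SELECT c.id, p.name, c.salary FROM departments p JOIN staff c ON c.dept_id = p.id

Result:
id | name        | salary
---+-------------+-------
1  | Engineering | 80061 
2  | Marketing   | 101709
3  | Marketing   | 81929 
4  | Engineering | 81964 
5  | Engineering | 145203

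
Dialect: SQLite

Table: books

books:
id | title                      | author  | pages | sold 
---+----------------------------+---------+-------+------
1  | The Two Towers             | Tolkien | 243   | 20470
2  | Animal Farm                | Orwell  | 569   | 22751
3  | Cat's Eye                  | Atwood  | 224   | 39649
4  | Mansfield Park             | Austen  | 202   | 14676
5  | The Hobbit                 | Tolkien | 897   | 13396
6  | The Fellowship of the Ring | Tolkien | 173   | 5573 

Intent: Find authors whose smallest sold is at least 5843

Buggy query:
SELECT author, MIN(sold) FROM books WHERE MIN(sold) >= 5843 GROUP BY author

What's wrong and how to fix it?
Bug: MIN() in WHERE is a misuse of aggregate

Fix: Use HAVING for the per-group MIN condition

Corrected query:
SELECT author, MIN(sold) FROM books GROUP BY author HAVING MIN(sold) >= 5843

Result:
author | MIN(sold)
-------+----------
Atwood | 39649    
Austen | 14676    
Orwell | 22751    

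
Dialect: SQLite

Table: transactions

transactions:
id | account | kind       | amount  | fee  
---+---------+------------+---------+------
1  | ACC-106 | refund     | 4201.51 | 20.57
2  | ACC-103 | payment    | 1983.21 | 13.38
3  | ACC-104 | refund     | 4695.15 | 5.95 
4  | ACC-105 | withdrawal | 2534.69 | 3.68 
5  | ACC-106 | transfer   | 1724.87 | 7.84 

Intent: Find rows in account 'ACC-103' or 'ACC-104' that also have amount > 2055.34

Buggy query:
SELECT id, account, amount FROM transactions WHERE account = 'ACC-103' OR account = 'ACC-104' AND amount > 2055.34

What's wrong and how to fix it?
Bug: Without parentheses, AND is evaluated before OR, so the amount filter only applies to the 'ACC-104' branch

Fix: Add parentheses around the OR so the AND applies to both alternatives

Corrected query:
SELECT id, account, amount FROM transactions WHERE (account = 'ACC-103' OR account = 'ACC-104') AND amount > 2055.34

Result:
id | account | amount 
---+---------+--------
3  | ACC-104 | 4695.15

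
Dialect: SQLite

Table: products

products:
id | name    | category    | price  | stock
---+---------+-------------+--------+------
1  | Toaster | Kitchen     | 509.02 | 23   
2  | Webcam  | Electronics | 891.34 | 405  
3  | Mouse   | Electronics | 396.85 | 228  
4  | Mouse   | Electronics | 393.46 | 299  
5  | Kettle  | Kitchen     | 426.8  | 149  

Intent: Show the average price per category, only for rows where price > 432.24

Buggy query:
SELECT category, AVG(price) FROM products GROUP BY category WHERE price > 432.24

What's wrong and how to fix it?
Bug: WHERE cannot follow GROUP BY

Fix: Place WHERE between FROM and GROUP BY

Corrected query:
SELECT category, AVG(price) FROM products WHERE price > 432.24 GROUP BY category

Result:
category    | AVG(price)
------------+-----------
Electronics | 891.34    
Kitchen     | 509.02    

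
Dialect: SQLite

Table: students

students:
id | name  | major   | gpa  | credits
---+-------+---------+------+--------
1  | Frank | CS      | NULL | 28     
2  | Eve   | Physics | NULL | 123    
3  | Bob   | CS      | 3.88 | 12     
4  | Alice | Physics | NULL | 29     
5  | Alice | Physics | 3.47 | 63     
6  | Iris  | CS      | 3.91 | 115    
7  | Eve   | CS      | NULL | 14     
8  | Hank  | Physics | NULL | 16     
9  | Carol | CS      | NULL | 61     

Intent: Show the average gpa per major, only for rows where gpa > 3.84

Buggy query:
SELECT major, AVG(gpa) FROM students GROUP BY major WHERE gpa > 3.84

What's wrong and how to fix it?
Bug: Row-level WHERE must come before GROUP BY in the clause order

Fix: Place WHERE between FROM and GROUP BY

Corrected query:
SELECT major, AVG(gpa) FROM students WHERE gpa > 3.84 GROUP BY major

Result:
major | AVG(gpa)
------+---------
CS    | 3.895   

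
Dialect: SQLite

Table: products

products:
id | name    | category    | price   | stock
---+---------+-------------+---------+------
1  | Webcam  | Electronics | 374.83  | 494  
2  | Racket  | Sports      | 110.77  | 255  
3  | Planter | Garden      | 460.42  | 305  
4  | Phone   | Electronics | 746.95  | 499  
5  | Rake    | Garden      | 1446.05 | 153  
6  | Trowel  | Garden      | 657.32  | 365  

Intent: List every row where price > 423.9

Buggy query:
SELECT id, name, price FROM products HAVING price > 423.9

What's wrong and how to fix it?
Bug: This is a non-aggregate query (no GROUP BY, no aggregates), so in SQLite the HAVING clause is invalid here; a row-level condition belongs in WHERE

Fix: Replace HAVING with WHERE since the condition applies to individual rows

Corrected query:
SELECT id, name, price FROM products WHERE price > 423.9

Result:
id | name    | price  
---+---------+--------
3  | Planter | 460.42 
4  | Phone   | 746.95 
5  | Rake    | 1446.05
6  | Trowel  | 657.32 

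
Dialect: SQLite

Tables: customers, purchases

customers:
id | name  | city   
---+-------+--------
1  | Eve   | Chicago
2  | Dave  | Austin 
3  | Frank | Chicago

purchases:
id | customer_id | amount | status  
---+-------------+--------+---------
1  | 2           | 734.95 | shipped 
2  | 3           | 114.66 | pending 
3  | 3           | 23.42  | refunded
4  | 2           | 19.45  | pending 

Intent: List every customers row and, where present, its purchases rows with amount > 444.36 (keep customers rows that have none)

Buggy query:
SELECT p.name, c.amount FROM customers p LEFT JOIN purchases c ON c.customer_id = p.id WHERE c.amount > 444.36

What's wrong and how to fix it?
Bug: A WHERE condition on the right-hand table after LEFT JOIN drops unmatched parents

Fix: Move the right-table condition into the ON clause so unmatched parents are kept

Corrected query:
SELECT p.name, c.amount FROM customers p LEFT JOIN purchases c ON c.customer_id = p.id AND c.amount > 444.36

Result:
name  | amount
------+-------
Eve   | NULL  
Dave  | 734.95
Frank | NULL  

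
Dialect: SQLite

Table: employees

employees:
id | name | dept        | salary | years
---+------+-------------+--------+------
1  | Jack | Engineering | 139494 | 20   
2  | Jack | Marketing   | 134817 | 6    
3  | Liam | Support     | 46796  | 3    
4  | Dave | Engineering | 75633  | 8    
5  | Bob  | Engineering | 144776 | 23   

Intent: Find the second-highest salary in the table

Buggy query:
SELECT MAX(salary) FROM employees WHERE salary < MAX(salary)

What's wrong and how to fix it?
Bug: The inner MAX is an aggregate inside WHERE, which is not allowed

Fix: Compute the overall MAX in a subquery, then take MAX of rows below it

Corrected query:
SELECT MAX(salary) FROM employees WHERE salary < (SELECT MAX(salary) FROM employees)

Result:
MAX(salary)
-----------
139494     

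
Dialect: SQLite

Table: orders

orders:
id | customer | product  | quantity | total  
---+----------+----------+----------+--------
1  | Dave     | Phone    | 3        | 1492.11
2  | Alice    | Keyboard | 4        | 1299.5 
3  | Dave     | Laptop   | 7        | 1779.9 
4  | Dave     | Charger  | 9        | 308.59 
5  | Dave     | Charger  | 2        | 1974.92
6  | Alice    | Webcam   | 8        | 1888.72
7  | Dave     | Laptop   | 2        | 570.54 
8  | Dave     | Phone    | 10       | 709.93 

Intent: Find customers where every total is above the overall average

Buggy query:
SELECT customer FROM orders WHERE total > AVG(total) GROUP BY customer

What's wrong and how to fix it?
Bug: AVG() is an aggregate; it can't sit directly in WHERE

Fix: Use a subquery for AVG and a HAVING MIN(...) filter so the condition holds for every row in the group

Corrected query:
SELECT customer FROM orders GROUP BY customer HAVING MIN(total) > (SELECT AVG(total) FROM orders)

Result:
customer
--------
Alice   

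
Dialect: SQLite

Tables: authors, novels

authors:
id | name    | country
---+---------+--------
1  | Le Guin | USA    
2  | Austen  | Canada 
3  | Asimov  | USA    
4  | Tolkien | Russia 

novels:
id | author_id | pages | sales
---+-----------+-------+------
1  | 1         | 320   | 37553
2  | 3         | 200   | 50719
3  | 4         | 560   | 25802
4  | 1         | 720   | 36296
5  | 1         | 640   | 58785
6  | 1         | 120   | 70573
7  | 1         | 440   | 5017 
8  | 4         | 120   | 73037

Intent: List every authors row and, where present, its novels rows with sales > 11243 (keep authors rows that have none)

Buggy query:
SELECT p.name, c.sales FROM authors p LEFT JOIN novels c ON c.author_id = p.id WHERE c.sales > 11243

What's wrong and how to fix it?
Bug: Filtering c.sales in WHERE discards the NULL rows produced by LEFT JOIN, turning it into an inner join

Fix: Put 'c.sales > 11243' in the JOIN's ON clause instead of WHERE

Corrected query:
SELECT p.name, c.sales FROM authors p LEFT JOIN novels c ON c.author_id = p.id AND c.sales > 11243

Result:
name    | sales
--------+------
Le Guin | 36296
Le Guin | 37553
Le Guin | 58785
Le Guin | 70573
Austen  | NULL 
Asimov  | 50719
Tolkien | 25802
Tolkien | 73037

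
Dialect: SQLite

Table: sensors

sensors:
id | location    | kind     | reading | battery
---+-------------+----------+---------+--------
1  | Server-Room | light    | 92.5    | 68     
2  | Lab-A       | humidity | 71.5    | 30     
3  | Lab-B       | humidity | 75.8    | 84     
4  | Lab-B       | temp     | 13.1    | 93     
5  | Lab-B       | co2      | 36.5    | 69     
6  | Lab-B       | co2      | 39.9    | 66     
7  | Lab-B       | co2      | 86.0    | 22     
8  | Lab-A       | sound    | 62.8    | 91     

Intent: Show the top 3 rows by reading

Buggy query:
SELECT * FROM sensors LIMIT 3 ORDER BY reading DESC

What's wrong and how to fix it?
Bug: LIMIT must come after ORDER BY

Fix: Sort with ORDER BY, then apply LIMIT

Corrected query:
SELECT * FROM sensors ORDER BY reading DESC LIMIT 3

Result:
id | location    | kind     | reading | battery
---+-------------+----------+---------+--------
1  | Server-Room | light    | 92.5    | 68     
7  | Lab-B       | co2      | 86      | 22     
3  | Lab-B       | humidity | 75.8    | 84     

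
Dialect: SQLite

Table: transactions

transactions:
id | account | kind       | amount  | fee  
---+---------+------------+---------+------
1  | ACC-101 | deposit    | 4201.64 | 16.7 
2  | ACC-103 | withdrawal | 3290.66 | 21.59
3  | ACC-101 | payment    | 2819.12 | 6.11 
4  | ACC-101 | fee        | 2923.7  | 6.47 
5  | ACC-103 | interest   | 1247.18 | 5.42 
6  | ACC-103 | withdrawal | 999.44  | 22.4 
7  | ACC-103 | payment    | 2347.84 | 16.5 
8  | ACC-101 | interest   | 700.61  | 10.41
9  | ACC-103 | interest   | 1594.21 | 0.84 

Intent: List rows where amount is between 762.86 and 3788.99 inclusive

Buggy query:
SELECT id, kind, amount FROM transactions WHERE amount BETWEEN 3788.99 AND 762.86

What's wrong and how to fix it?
Bug: BETWEEN expects the lower bound first; with 3788.99 AND 762.86 the range is empty

Fix: Write BETWEEN 762.86 AND 3788.99

Corrected query:
SELECT id, kind, amount FROM transactions WHERE amount BETWEEN 762.86 AND 3788.99

Result:
id | kind       | amount 
---+------------+--------
2  | withdrawal | 3290.66
3  | payment    | 2819.12
4  | fee        | 2923.7 
5  | interest   | 1247.18
6  | withdrawal | 999.44 
7  | payment    | 2347.84
9  | interest   | 1594.21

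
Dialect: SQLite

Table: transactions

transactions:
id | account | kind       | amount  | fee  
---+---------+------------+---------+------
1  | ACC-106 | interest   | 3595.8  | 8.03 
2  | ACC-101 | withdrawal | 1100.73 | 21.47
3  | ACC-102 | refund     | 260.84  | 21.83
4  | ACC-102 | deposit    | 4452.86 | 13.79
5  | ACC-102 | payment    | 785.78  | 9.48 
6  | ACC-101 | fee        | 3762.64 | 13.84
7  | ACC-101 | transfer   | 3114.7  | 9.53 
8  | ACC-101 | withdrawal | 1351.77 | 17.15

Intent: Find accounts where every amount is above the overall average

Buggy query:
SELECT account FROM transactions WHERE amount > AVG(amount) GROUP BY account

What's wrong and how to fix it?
Bug: WHERE evaluates per row before aggregation, so AVG() is unavailable

Fix: Compute the overall average in a scalar subquery and compare each group's MIN against it in HAVING

Corrected query:
SELECT account FROM transactions GROUP BY account HAVING MIN(amount) > (SELECT AVG(amount) FROM transactions)

Result:
account
-------
ACC-106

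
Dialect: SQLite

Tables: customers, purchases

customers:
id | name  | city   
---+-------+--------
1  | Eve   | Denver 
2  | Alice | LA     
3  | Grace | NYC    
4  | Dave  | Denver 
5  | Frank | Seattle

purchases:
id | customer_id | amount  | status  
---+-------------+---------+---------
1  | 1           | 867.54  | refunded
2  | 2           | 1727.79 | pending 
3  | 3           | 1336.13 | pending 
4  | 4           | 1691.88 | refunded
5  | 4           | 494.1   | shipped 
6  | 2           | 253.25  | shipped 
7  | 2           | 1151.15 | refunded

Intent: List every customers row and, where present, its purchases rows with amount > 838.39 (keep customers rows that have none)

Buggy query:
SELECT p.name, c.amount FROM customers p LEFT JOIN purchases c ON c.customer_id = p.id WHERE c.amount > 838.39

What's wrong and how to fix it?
Bug: Filtering c.amount in WHERE discards the NULL rows produced by LEFT JOIN, turning it into an inner join

Fix: Put 'c.amount > 838.39' in the JOIN's ON clause instead of WHERE

Corrected query:
SELECT p.name, c.amount FROM customers p LEFT JOIN purchases c ON c.customer_id = p.id AND c.amount > 838.39

Result:
name  | amount 
------+--------
Eve   | 867.54 
Alice | 1151.15
Alice | 1727.79
Grace | 1336.13
Dave  | 1691.88
Frank | NULL   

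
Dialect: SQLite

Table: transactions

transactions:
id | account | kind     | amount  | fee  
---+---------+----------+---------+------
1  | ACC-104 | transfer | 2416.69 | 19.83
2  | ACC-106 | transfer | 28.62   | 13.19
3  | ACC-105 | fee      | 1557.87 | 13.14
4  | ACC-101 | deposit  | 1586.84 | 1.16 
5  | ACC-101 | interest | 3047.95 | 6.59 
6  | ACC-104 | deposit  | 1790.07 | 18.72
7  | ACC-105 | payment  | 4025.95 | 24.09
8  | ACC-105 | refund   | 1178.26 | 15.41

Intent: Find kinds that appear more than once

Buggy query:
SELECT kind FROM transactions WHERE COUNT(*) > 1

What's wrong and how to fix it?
Bug: COUNT(*) is an aggregate and cannot be used in WHERE

Fix: GROUP BY kind, then filter groups with HAVING COUNT(*) > 1

Corrected query:
SELECT kind FROM transactions GROUP BY kind HAVING COUNT(*) > 1

Result:
kind    
--------
deposit 
transfer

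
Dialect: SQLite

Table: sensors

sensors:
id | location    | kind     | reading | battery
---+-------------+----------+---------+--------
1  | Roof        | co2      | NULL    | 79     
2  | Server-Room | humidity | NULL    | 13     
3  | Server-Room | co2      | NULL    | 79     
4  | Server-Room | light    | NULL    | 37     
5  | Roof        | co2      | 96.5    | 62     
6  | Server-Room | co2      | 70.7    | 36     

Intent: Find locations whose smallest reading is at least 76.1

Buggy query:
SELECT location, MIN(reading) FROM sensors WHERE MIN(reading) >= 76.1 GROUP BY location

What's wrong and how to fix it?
Bug: Aggregates like MIN are computed per group after WHERE runs

Fix: Use HAVING for the per-group MIN condition

Corrected query:
SELECT location, MIN(reading) FROM sensors GROUP BY location HAVING MIN(reading) >= 76.1

Result:
location | MIN(reading)
---------+-------------
Roof     | 96.5        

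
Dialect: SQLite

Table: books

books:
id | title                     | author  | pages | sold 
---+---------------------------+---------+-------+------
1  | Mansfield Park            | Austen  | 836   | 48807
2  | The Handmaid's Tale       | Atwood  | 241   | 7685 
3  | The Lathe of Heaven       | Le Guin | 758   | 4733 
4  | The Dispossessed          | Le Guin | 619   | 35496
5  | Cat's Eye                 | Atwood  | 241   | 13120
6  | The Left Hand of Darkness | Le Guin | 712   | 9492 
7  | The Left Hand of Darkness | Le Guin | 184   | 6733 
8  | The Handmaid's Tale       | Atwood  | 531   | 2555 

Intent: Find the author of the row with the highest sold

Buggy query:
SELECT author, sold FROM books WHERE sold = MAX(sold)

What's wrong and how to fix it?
Bug: WHERE is evaluated per row; an aggregate over the whole table isn't defined there

Fix: Use a subquery: WHERE sold = (SELECT MAX(sold) FROM books)

Corrected query:
SELECT author, sold FROM books WHERE sold = (SELECT MAX(sold) FROM books)

Result:
author | sold 
-------+------
Austen | 48807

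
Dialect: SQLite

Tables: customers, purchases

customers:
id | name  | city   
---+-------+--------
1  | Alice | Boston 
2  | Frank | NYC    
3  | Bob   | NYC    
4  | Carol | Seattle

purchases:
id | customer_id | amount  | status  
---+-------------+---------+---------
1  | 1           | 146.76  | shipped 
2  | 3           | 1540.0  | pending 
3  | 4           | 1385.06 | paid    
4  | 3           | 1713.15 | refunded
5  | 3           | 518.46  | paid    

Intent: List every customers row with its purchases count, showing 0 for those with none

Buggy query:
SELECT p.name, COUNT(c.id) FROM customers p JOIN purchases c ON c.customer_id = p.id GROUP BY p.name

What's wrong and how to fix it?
Bug: An inner join excludes parents with zero children

Fix: Switch to LEFT JOIN to retain unmatched parent rows

Corrected query:
SELECT p.name, COUNT(c.id) FROM customers p LEFT JOIN purchases c ON c.customer_id = p.id GROUP BY p.name

Result:
name  | COUNT(c.id)
------+------------
Alice | 1          
Bob   | 3          
Carol | 1          
Frank | 0          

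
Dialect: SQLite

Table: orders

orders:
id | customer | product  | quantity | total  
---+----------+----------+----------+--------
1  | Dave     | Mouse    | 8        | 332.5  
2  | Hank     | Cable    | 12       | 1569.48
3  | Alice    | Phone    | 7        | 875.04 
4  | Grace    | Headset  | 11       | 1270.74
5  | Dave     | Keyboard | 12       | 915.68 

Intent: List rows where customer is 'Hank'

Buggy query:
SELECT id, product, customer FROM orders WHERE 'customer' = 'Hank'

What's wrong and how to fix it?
Bug: Single quotes denote string literals in SQL; the column name is being compared as a constant string

Fix: Remove the quotes around the column name (or use double quotes for an identifier)

Corrected query:
SELECT id, product, customer FROM orders WHERE customer = 'Hank'

Result:
id | product | customer
---+---------+---------
2  | Cable   | Hank    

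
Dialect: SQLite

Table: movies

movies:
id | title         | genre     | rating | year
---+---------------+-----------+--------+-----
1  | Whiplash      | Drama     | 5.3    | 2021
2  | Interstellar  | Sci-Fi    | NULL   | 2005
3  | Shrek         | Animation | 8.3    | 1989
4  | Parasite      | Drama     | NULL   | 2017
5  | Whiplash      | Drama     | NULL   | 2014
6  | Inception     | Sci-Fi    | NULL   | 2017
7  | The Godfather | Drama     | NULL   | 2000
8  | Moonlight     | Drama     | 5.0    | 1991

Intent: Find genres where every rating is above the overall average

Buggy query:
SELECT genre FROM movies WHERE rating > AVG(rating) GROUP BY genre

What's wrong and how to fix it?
Bug: AVG() is an aggregate; it can't sit directly in WHERE

Fix: Use a subquery for AVG and a HAVING MIN(...) filter so the condition holds for every row in the group

Corrected query:
SELECT genre FROM movies GROUP BY genre HAVING MIN(rating) > (SELECT AVG(rating) FROM movies)

Result:
genre    
---------
Animation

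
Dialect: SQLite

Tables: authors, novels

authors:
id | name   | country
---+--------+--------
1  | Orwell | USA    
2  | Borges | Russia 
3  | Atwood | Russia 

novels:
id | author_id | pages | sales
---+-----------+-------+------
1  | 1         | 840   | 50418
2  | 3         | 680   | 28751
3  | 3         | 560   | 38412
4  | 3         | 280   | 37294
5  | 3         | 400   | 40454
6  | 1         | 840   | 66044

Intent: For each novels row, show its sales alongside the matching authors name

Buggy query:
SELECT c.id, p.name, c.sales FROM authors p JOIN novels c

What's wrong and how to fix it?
Bug: Missing join condition: each novels row is matched to all authors rows instead of just its own

Fix: Specify the join condition linking the foreign key to the parent id

Corrected query:
SELECT c.id, p.name, c.sales FROM authors p JOIN novels c ON c.author_id = p.id

Result:
id | name   | sales
---+--------+------
1  | Orwell | 50418
2  | Atwood | 28751
3  | Atwood | 38412
4  | Atwood | 37294
5  | Atwood | 40454
6  | Orwell | 66044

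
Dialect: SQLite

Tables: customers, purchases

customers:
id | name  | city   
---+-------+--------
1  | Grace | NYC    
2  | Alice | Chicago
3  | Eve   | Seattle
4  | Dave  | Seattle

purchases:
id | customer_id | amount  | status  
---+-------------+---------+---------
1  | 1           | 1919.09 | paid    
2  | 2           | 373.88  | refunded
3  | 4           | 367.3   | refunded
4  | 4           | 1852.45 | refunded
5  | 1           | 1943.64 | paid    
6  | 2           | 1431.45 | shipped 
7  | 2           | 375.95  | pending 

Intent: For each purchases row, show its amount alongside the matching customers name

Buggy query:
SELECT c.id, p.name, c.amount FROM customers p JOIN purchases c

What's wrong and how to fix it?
Bug: Missing join condition: each purchases row is matched to all customers rows instead of just its own

Fix: Specify the join condition linking the foreign key to the parent id

Corrected query:
SELECT c.id, p.name, c.amount FROM customers p JOIN purchases c ON c.customer_id = p.id

Result:
id | name  | amount 
---+-------+--------
1  | Grace | 1919.09
2  | Alice | 373.88 
3  | Dave  | 367.3  
4  | Dave  | 1852.45
5  | Grace | 1943.64
6  | Alice | 1431.45
7  | Alice | 375.95 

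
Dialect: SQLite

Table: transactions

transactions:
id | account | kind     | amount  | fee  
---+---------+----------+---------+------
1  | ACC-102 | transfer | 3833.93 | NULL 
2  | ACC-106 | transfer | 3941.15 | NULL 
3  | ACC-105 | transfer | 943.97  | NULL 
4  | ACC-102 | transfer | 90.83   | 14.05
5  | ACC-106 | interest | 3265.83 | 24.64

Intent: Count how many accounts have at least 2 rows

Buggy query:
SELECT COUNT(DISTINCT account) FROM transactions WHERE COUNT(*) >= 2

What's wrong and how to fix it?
Bug: WHERE filters individual rows, not groups, so a group-level COUNT is invalid there

Fix: Use a subquery that GROUPs and filters with HAVING, then count its rows

Corrected query:
SELECT COUNT(*) FROM (SELECT account FROM transactions GROUP BY account HAVING COUNT(*) >= 2)

Result:
COUNT(*)
--------
2       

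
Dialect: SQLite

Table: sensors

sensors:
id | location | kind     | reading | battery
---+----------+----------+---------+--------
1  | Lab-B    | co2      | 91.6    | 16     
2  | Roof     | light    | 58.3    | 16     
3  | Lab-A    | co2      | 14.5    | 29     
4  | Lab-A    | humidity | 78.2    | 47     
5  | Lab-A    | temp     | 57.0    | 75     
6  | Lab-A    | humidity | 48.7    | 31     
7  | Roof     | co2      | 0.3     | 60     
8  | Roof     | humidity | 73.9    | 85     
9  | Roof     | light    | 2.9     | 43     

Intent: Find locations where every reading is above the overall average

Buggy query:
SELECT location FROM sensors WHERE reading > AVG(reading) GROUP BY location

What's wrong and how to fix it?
Bug: AVG() is an aggregate; it can't sit directly in WHERE

Fix: Compute the overall average in a scalar subquery and compare each group's MIN against it in HAVING

Corrected query:
SELECT location FROM sensors GROUP BY location HAVING MIN(reading) > (SELECT AVG(reading) FROM sensors)

Result:
location
--------
Lab-B   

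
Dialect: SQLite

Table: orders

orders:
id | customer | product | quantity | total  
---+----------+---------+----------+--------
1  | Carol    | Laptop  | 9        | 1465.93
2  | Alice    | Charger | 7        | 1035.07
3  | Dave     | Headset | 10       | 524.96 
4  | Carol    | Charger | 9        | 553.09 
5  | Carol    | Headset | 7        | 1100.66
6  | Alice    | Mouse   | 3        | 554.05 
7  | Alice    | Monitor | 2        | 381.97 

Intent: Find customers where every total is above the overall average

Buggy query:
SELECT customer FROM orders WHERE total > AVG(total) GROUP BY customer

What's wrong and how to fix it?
Bug: WHERE evaluates per row before aggregation, so AVG() is unavailable

Fix: Compute the overall average in a scalar subquery and compare each group's MIN against it in HAVING

Corrected query:
SELECT customer FROM orders GROUP BY customer HAVING MIN(total) > (SELECT AVG(total) FROM orders)

Result:
(no rows)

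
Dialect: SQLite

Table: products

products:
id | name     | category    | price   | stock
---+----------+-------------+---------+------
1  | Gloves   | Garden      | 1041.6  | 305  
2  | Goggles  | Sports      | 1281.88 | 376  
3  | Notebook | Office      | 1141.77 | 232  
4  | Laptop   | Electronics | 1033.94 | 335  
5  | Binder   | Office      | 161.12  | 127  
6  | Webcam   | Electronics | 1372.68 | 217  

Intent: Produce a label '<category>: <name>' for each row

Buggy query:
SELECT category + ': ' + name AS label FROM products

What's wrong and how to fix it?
Bug: '+' is numeric addition; on text columns SQLite converts them to 0 instead of concatenating

Fix: Replace + with || to concatenate text

Corrected query:
SELECT category || ': ' || name AS label FROM products

Result:
label              
-------------------
Garden: Gloves     
Sports: Goggles    
Office: Notebook   
Electronics: Laptop
Office: Binder     
Electronics: Webcam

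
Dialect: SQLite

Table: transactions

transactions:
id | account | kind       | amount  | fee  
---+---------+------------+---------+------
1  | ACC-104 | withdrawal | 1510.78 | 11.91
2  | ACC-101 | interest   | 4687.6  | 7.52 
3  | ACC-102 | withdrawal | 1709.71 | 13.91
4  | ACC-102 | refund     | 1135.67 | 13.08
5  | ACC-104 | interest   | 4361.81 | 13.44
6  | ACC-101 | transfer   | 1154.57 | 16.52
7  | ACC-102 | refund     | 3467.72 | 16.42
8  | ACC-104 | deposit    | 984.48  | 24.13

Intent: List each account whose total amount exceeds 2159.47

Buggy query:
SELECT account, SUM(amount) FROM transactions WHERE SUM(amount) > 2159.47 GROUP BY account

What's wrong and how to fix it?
Bug: Aggregate functions cannot appear in a WHERE clause

Fix: Use HAVING (which filters groups after aggregation) instead of WHERE

Corrected query:
SELECT account, SUM(amount) FROM transactions GROUP BY account HAVING SUM(amount) > 2159.47

Result:
account | SUM(amount)
--------+------------
ACC-101 | 5842.17    
ACC-102 | 6313.1     
ACC-104 | 6857.07    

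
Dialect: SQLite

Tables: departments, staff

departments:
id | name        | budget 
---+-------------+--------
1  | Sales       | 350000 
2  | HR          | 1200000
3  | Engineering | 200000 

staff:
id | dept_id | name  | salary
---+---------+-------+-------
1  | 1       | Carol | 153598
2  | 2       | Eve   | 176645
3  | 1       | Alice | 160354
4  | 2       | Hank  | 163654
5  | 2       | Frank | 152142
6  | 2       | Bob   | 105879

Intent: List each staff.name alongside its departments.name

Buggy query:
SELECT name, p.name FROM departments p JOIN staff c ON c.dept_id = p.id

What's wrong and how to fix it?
Bug: 'name' exists in both joined tables, so the database can't tell which one is meant

Fix: Prefix ambiguous columns with the table alias

Corrected query:
SELECT c.name, p.name FROM departments p JOIN staff c ON c.dept_id = p.id

Result:
name  | name 
------+------
Carol | Sales
Eve   | HR   
Alice | Sales
Hank  | HR   
Frank | HR   
Bob   | HR   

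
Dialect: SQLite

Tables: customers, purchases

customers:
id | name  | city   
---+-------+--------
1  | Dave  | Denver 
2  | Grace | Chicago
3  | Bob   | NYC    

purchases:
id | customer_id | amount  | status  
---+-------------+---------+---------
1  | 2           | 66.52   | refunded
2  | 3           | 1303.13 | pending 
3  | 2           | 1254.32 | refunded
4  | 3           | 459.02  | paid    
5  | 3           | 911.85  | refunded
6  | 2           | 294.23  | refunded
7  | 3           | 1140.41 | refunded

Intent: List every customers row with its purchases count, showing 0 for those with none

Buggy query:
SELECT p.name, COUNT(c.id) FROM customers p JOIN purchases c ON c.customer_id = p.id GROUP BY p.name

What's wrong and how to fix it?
Bug: An inner join excludes parents with zero children

Fix: Switch to LEFT JOIN to retain unmatched parent rows

Corrected query:
SELECT p.name, COUNT(c.id) FROM customers p LEFT JOIN purchases c ON c.customer_id = p.id GROUP BY p.name

Result:
name  | COUNT(c.id)
------+------------
Bob   | 4          
Dave  | 0          
Grace | 3          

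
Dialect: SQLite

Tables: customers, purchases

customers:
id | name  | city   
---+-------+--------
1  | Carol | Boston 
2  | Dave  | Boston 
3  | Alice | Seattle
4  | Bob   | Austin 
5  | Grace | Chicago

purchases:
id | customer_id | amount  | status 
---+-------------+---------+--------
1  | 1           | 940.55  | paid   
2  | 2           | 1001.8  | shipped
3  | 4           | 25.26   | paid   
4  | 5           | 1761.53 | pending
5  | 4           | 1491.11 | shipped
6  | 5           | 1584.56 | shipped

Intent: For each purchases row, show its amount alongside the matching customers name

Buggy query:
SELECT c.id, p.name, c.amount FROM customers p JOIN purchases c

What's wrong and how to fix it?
Bug: Missing join condition: each purchases row is matched to all customers rows instead of just its own

Fix: Specify the join condition linking the foreign key to the parent id

Corrected query:
SELECT c.id, p.name, c.amount FROM customers p JOIN purchases c ON c.customer_id = p.id

Result:
id | name  | amount 
---+-------+--------
1  | Carol | 940.55 
2  | Dave  | 1001.8 
3  | Bob   | 25.26  
4  | Grace | 1761.53
5  | Bob   | 1491.11
6  | Grace | 1584.56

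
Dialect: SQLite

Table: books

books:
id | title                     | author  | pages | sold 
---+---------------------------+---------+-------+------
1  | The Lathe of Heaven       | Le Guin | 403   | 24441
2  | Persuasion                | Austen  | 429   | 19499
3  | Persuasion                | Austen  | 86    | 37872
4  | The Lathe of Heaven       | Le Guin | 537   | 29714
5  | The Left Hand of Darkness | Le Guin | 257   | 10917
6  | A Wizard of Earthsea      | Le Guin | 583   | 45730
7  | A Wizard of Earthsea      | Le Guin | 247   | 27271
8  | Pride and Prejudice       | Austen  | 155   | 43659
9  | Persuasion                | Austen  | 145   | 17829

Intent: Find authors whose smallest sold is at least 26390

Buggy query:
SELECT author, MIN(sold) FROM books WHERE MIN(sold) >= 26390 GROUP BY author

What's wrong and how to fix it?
Bug: Aggregates like MIN are computed per group after WHERE runs

Fix: Use HAVING for the per-group MIN condition

Corrected query:
SELECT author, MIN(sold) FROM books GROUP BY author HAVING MIN(sold) >= 26390

Result:
(no rows)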